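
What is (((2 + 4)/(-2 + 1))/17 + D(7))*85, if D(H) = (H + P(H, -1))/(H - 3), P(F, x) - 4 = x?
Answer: 365/2 ≈ 182.50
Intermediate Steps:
P(F, x) = 4 + x
D(H) = (3 + H)/(-3 + H) (D(H) = (H + (4 - 1))/(H - 3) = (H + 3)/(-3 + H) = (3 + H)/(-3 + H))
(((2 + 4)/(-2 + 1))/17 + D(7))*85 = (((2 + 4)/(-2 + 1))/17 + (3 + 7)/(-3 + 7))*85 = ((6/(-1))/17 + 10/4)*85 = ((6*(-1))/17 + (¼)*10)*85 = ((1/17)*(-6) + 5/2)*85 = (-6/17 + 5/2)*85 = (73/34)*85 = 365/2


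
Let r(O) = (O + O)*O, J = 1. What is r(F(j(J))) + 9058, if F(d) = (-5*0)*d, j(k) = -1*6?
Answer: 9058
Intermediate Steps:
j(k) = -6
F(d) = 0 (F(d) = 0*d = 0)
r(O) = 2*O² (r(O) = (2*O)*O = 2*O²)
r(F(j(J))) + 9058 = 2*0² + 9058 = 2*0 + 9058 = 0 + 9058 = 9058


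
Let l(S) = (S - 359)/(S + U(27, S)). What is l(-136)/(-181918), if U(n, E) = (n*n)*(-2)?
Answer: -45/26361572 ≈ -1.7070e-6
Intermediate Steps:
U(n, E) = -2*n² (U(n, E) = n²*(-2) = -2*n²)
l(S) = (-359 + S)/(-1458 + S) (l(S) = (S - 359)/(S - 2*27²) = (-359 + S)/(S - 2*729) = (-359 + S)/(S - 1458) = (-359 + S)/(-1458 + S))
l(-136)/(-181918) = ((-359 - 136)/(-1458 - 136))/(-181918) = (-495/(-1594))*(-1/181918) = -1/1594*(-495)*(-1/181918) = (495/1594)*(-1/181918) = -45/26361572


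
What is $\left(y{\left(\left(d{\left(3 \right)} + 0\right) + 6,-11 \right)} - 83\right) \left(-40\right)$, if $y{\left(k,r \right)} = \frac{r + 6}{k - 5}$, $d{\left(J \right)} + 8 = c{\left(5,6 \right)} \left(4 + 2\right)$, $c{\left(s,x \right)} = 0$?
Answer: $\frac{23040}{7} \approx 3291.4$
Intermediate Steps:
$d{\left(J \right)} = -8$ ($d{\left(J \right)} = -8 + 0 \left(4 + 2\right) = -8 + 0 \cdot 6 = -8 + 0 = -8$)
$y{\left(k,r \right)} = \frac{6 + r}{-5 + k}$
$\left(y{\left(\left(d{\left(3 \right)} + 0\right) + 6,-11 \right)} - 83\right) \left(-40\right) = \left(\frac{6 - 11}{-5 + \left(\left(-8 + 0\right) + 6\right)} - 83\right) \left(-40\right) = \left(\frac{1}{-5 + \left(-8 + 6\right)} \left(-5\right) - 83\right) \left(-40\right) = \left(\frac{1}{-5 - 2} \left(-5\right) - 83\right) \left(-40\right) = \left(\frac{1}{-7} \left(-5\right) - 83\right) \left(-40\right) = \left(\left(- \frac{1}{7}\right) \left(-5\right) - 83\right) \left(-40\right) = \left(\frac{5}{7} - 83\right) \left(-40\right) = \left(- \frac{576}{7}\right) \left(-40\right) = \frac{23040}{7}$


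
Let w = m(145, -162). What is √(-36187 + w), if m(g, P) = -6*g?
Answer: I*√37057 ≈ 192.5*I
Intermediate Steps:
w = -870 (w = -6*145 = -870)
√(-36187 + w) = √(-36187 - 870) = √(-37057) = I*√37057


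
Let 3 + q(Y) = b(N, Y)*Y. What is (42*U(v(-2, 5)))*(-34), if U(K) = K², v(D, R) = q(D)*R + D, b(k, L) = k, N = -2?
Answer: -12852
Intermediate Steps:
q(Y) = -3 - 2*Y
v(D, R) = D + R*(-3 - 2*D) (v(D, R) = (-3 - 2*D)*R + D = R*(-3 - 2*D) + D = D + R*(-3 - 2*D))
(42*U(v(-2, 5)))*(-34) = (42*(-2 - 1*5*(3 + 2*(-2)))²)*(-34) = (42*(-2 - 1*5*(3 - 4))²)*(-34) = (42*(-2 - 1*5*(-1))²)*(-34) = (42*(-2 + 5)²)*(-34) = (42*3²)*(-34) = (42*9)*(-34) = 378*(-34) = -12852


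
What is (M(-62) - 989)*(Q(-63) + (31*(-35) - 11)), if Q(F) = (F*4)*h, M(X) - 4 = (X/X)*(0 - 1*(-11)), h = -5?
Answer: -159736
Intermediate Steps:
M(X) = 15 (M(X) = 4 + (X/X)*(0 - 1*(-11)) = 4 + 1*(0 + 11) = 4 + 1*11 = 4 + 11 = 15)
Q(F) = -20*F (Q(F) = (F*4)*(-5) = (4*F)*(-5) = -20*F)
(M(-62) - 989)*(Q(-63) + (31*(-35) - 11)) = (15 - 989)*(-20*(-63) + (31*(-35) - 11)) = -974*(1260 + (-1085 - 11)) = -974*(1260 - 1096) = -974*164 = -159736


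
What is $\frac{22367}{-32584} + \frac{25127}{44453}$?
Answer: $- \frac{175542083}{1448456552} \approx -0.12119$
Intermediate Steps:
$\frac{22367}{-32584} + \frac{25127}{44453} = 22367 \left(- \frac{1}{32584}\right) + 25127 \cdot \frac{1}{44453} = - \frac{22367}{32584} + \frac{25127}{44453} = - \frac{175542083}{1448456552}$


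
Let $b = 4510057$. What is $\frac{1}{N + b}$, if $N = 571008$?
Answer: $\frac{1}{5081065} \approx 1.9681 \cdot 10^{-7}$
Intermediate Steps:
$\frac{1}{N + b} = \frac{1}{571008 + 4510057} = \frac{1}{5081065}$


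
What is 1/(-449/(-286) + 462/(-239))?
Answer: -68354/24821 ≈ -2.7539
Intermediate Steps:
1/(-449/(-286) + 462/(-239)) = 1/(-449*(-1/286) + 462*(-1/239)) = 1/(449/286 - 462/239) = 1/(-24821/68354) = -68354/24821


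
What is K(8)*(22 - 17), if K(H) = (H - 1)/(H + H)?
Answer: 35/16 ≈ 2.1875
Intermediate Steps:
K(H) = (-1 + H)/(2*H) (K(H) = (-1 + H)/((2*H)) = (-1 + H)*(1/(2*H)) = (-1 + H)/(2*H))
K(8)*(22 - 17) = ((1/2)*(-1 + 8)/8)*(22 - 17) = ((1/2)*(1/8)*7)*5 = (7/16)*5 = 35/16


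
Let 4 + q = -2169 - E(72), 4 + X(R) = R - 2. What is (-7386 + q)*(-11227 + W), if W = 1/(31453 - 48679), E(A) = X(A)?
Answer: 169221765125/1566 ≈ 1.0806e+8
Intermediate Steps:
X(R) = -6 + R (X(R) = -4 + (R - 2) = -4 + (-2 + R) = -6 + R)
E(A) = -6 + A
W = -1/17226 (W = 1/(-17226) = -1/17226 ≈ -5.8052e-5)
q = -2239 (q = -4 + (-2169 - (-6 + 72)) = -4 + (-2169 - 1*66) = -4 + (-2169 - 66) = -4 - 2235 = -2239)
(-7386 + q)*(-11227 + W) = (-7386 - 2239)*(-11227 - 1/17226) = -9625*(-193396303/17226) = 169221765125/1566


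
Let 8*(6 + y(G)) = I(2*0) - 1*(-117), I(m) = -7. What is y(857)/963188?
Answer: 31/3852752 ≈ 8.0462e-6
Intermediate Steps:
y(G) = 31/4 (y(G) = -6 + (-7 - 1*(-117))/8 = -6 + (-7 + 117)/8 = -6 + (⅛)*110 = -6 + 55/4 = 31/4)
y(857)/963188 = (31/4)/963188 = (31/4)*(1/963188) = 31/3852752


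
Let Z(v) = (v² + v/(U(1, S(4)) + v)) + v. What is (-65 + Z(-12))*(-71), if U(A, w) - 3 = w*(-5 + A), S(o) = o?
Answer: -119777/25 ≈ -4791.1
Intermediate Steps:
U(A, w) = 3 + w*(-5 + A)
Z(v) = v + v² + v/(-13 + v) (Z(v) = (v² + v/((3 - 5*4 + 1*4) + v)) + v = (v² + v/((3 - 20 + 4) + v)) + v = (v² + v/(-13 + v)) + v = v + v² + v/(-13 + v))
(-65 + Z(-12))*(-71) = (-65 - 12*(-12 + (-12)² - 12*(-12))/(-13 - 12))*(-71) = (-65 - 12*(-12 + 144 + 144)/(-25))*(-71) = (-65 - 12*(-1/25)*276)*(-71) = (-65 + 3312/25)*(-71) = (1687/25)*(-71) = -119777/25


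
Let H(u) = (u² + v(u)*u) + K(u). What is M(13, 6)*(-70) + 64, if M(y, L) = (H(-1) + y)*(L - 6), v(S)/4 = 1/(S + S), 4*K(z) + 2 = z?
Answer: 64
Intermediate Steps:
K(z) = -½ + z/4
v(S) = 2/S (v(S) = 4/(S + S) = 4/((2*S)) = 4*(1/(2*S)) = 2/S)
H(u) = 3/2 + u² + u/4 (H(u) = (u² + (2/u)*u) + (-½ + u/4) = (u² + 2) + (-½ + u/4) = (2 + u²) + (-½ + u/4) = 3/2 + u² + u/4)
M(y, L) = (-6 + L)*(9/4 + y) (M(y, L) = ((3/2 + (-1)² + (¼)*(-1)) + y)*(L - 6) = ((3/2 + 1 - ¼) + y)*(-6 + L) = (9/4 + y)*(-6 + L) = (-6 + L)*(9/4 + y))
M(13, 6)*(-70) + 64 = (-27/2 - 6*13 + (9/4)*6 + 6*13)*(-70) + 64 = (-27/2 - 78 + 27/2 + 78)*(-70) + 64 = 0*(-70) + 64 = 0 + 64 = 64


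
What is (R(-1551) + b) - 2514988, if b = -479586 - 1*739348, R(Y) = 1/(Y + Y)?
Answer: -11582626045/3102 ≈ -3.7339e+6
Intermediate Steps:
R(Y) = 1/(2*Y)
b = -1218934 (b = -479586 - 739348 = -1218934)
(R(-1551) + b) - 2514988 = ((½)/(-1551) - 1218934) - 2514988 = ((½)*(-1/1551) - 1218934) - 2514988 = (-1/3102 - 1218934) - 2514988 = -3781133269/3102 - 2514988 = -11582626045/3102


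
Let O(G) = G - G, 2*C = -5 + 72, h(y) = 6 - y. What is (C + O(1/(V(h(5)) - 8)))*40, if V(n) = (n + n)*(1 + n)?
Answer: 1340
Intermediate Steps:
C = 67/2 (C = (-5 + 72)/2 = (½)*67 = 67/2 ≈ 33.500)
V(n) = 2*n*(1 + n) (V(n) = (2*n)*(1 + n) = 2*n*(1 + n))
O(G) = 0
(C + O(1/(V(h(5)) - 8)))*40 = (67/2 + 0)*40 = (67/2)*40 = 1340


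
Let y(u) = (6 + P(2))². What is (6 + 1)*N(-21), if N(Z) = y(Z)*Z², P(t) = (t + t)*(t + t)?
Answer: 1494108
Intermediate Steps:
P(t) = 4*t² (P(t) = (2*t)*(2*t) = 4*t²)
y(u) = 484 (y(u) = (6 + 4*2²)² = (6 + 4*4)² = (6 + 16)² = 22² = 484)
N(Z) = 484*Z²
(6 + 1)*N(-21) = (6 + 1)*(484*(-21)²) = 7*(484*441) = 7*213444 = 1494108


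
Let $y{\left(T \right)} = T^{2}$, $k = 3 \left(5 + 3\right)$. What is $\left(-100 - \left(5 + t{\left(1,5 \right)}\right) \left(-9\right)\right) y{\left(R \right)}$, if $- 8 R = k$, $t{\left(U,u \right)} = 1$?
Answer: $-414$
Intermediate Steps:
$k = 24$ ($k = 3 \cdot 8 = 24$)
$R = -3$ ($R = \left(- \frac{1}{8}\right) 24 = -3$)
$\left(-100 - \left(5 + t{\left(1,5 \right)}\right) \left(-9\right)\right) y{\left(R \right)} = \left(-100 - \left(5 + 1\right) \left(-9\right)\right) \left(-3\right)^{2} = \left(-100 - 6 \left(-9\right)\right) 9 = \left(-100 - -54\right) 9 = \left(-100 + 54\right) 9 = \left(-46\right) 9 = -414$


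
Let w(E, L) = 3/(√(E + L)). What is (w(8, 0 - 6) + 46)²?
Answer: 4241/2 + 138*√2 ≈ 2315.7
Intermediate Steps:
w(E, L) = 3/√(E + L)
(w(8, 0 - 6) + 46)² = (3/√(8 + (0 - 6)) + 46)² = (3/√(8 - 6) + 46)² = (3/√2 + 46)² = (3*(√2/2) + 46)² = (3*√2/2 + 46)² = (46 + 3*√2/2)²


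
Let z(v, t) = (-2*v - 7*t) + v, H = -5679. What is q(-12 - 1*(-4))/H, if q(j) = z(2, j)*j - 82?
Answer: 514/5679 ≈ 0.090509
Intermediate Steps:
z(v, t) = -v - 7*t (z(v, t) = (-7*t - 2*v) + v = -v - 7*t)
q(j) = -82 + j*(-2 - 7*j) (q(j) = (-1*2 - 7*j)*j - 82 = (-2 - 7*j)*j - 82 = j*(-2 - 7*j) - 82 = -82 + j*(-2 - 7*j))
q(-12 - 1*(-4))/H = (-82 - (-12 - 1*(-4))*(2 + 7*(-12 - 1*(-4))))/(-5679) = (-82 - (-12 + 4)*(2 + 7*(-12 + 4)))*(-1/5679) = (-82 - 1*(-8)*(2 + 7*(-8)))*(-1/5679) = (-82 - 1*(-8)*(2 - 56))*(-1/5679) = (-82 - 1*(-8)*(-54))*(-1/5679) = (-82 - 432)*(-1/5679) = -514*(-1/5679) = 514/5679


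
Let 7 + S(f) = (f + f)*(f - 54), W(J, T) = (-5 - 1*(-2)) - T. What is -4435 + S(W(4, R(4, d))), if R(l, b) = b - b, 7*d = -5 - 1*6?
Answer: -4100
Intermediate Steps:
d = -11/7 (d = (-5 - 1*6)/7 = (-5 - 6)/7 = (⅐)*(-11) = -11/7 ≈ -1.5714)
R(l, b) = 0
W(J, T) = -3 - T (W(J, T) = (-5 + 2) - T = -3 - T)
S(f) = -7 + 2*f*(-54 + f) (S(f) = -7 + (f + f)*(f - 54) = -7 + (2*f)*(-54 + f) = -7 + 2*f*(-54 + f))
-4435 + S(W(4, R(4, d))) = -4435 + (-7 - 108*(-3 - 1*0) + 2*(-3 - 1*0)²) = -4435 + (-7 - 108*(-3 + 0) + 2*(-3 + 0)²) = -4435 + (-7 - 108*(-3) + 2*(-3)²) = -4435 + (-7 + 324 + 2*9) = -4435 + (-7 + 324 + 18) = -4435 + 335 = -4100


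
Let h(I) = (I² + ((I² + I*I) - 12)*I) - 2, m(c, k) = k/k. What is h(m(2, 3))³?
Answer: -1331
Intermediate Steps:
m(c, k) = 1
h(I) = -2 + I² + I*(-12 + 2*I²) (h(I) = (I² + ((I² + I²) - 12)*I) - 2 = (I² + (2*I² - 12)*I) - 2 = (I² + (-12 + 2*I²)*I) - 2 = (I² + I*(-12 + 2*I²)) - 2 = -2 + I² + I*(-12 + 2*I²))
h(m(2, 3))³ = (-2 + 1² - 12*1 + 2*1³)³ = (-2 + 1 - 12 + 2*1)³ = (-2 + 1 - 12 + 2)³ = (-11)³ = -1331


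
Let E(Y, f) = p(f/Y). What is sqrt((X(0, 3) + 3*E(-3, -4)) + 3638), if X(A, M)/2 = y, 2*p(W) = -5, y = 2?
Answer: sqrt(14538)/2 ≈ 60.287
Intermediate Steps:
p(W) = -5/2 (p(W) = (1/2)*(-5) = -5/2)
X(A, M) = 4 (X(A, M) = 2*2 = 4)
E(Y, f) = -5/2
sqrt((X(0, 3) + 3*E(-3, -4)) + 3638) = sqrt((4 + 3*(-5/2)) + 3638) = sqrt((4 - 15/2) + 3638) = sqrt(-7/2 + 3638) = sqrt(7269/2) = sqrt(14538)/2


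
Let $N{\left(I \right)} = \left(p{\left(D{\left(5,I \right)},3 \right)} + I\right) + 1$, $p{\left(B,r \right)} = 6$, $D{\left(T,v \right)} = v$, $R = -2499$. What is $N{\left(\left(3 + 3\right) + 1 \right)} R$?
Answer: $-34986$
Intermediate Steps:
$N{\left(I \right)} = 7 + I$ ($N{\left(I \right)} = \left(6 + I\right) + 1 = 7 + I$)
$N{\left(\left(3 + 3\right) + 1 \right)} R = \left(7 + \left(\left(3 + 3\right) + 1\right)\right) \left(-2499\right) = \left(7 + \left(6 + 1\right)\right) \left(-2499\right) = \left(7 + 7\right) \left(-2499\right) = 14 \left(-2499\right) = -34986$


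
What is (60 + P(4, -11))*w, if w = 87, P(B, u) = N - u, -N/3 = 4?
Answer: 5133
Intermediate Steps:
N = -12 (N = -3*4 = -12)
P(B, u) = -12 - u
(60 + P(4, -11))*w = (60 + (-12 - 1*(-11)))*87 = (60 + (-12 + 11))*87 = (60 - 1)*87 = 59*87 = 5133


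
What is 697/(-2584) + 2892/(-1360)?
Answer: -30959/12920 ≈ -2.3962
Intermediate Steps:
697/(-2584) + 2892/(-1360) = 697*(-1/2584) + 2892*(-1/1360) = -41/152 - 723/340 = -30959/12920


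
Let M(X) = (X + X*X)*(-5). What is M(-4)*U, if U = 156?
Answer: -9360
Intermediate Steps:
M(X) = -5*X - 5*X² (M(X) = (X + X²)*(-5) = -5*X - 5*X²)
M(-4)*U = -5*(-4)*(1 - 4)*156 = -5*(-4)*(-3)*156 = -60*156 = -9360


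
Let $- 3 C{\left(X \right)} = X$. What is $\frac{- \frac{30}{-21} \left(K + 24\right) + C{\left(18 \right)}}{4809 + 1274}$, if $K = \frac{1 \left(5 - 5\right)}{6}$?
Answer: $\frac{18}{3871} \approx 0.00465$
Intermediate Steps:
$K = 0$ ($K = 1 \cdot 0 \cdot \frac{1}{6} = 0 \cdot \frac{1}{6} = 0$)
$C{\left(X \right)} = - \frac{X}{3}$
$\frac{- \frac{30}{-21} \left(K + 24\right) + C{\left(18 \right)}}{4809 + 1274} = \frac{- \frac{30}{-21} \left(0 + 24\right) - 6}{4809 + 1274} = \frac{\left(-30\right) \left(- \frac{1}{21}\right) 24 - 6}{6083} = \left(\frac{10}{7} \cdot 24 - 6\right) \frac{1}{6083} = \left(\frac{240}{7} - 6\right) \frac{1}{6083} = \frac{198}{7} \cdot \frac{1}{6083} = \frac{18}{3871}$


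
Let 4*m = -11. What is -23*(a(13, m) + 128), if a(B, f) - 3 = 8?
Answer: -3197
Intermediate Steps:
m = -11/4 (m = (1/4)*(-11) = -11/4 ≈ -2.7500)
a(B, f) = 11 (a(B, f) = 3 + 8 = 11)
-23*(a(13, m) + 128) = -23*(11 + 128) = -23*139 = -3197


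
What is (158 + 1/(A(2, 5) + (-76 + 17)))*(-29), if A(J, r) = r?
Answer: -247399/54 ≈ -4581.5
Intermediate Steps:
(158 + 1/(A(2, 5) + (-76 + 17)))*(-29) = (158 + 1/(5 + (-76 + 17)))*(-29) = (158 + 1/(5 - 59))*(-29) = (158 + 1/(-54))*(-29) = (158 - 1/54)*(-29) = (8531/54)*(-29) = -247399/54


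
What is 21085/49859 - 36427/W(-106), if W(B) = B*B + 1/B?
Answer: -167406110783/59382816885 ≈ -2.8191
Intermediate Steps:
W(B) = 1/B + B² (W(B) = B² + 1/B = 1/B + B²)
21085/49859 - 36427/W(-106) = 21085/49859 - 36427*(-106/(1 + (-106)³)) = 21085*(1/49859) - 36427*(-106/(1 - 1191016)) = 21085/49859 - 36427/((-1/106*(-1191015))) = 21085/49859 - 36427/1191015/106 = 21085/49859 - 36427*106/1191015 = 21085/49859 - 3861262/1191015 = -167406110783/59382816885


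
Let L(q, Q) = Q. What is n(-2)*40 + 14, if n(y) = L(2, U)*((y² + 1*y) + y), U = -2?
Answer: 14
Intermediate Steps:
n(y) = -4*y - 2*y² (n(y) = -2*((y² + 1*y) + y) = -2*((y² + y) + y) = -2*((y + y²) + y) = -2*(y² + 2*y) = -4*y - 2*y²)
n(-2)*40 + 14 = -2*(-2)*(2 - 2)*40 + 14 = -2*(-2)*0*40 + 14 = 0*40 + 14 = 0 + 14 = 14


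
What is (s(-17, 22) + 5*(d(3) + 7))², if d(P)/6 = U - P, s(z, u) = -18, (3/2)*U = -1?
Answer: 8649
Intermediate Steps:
U = -⅔ (U = (⅔)*(-1) = -⅔ ≈ -0.66667)
d(P) = -4 - 6*P (d(P) = 6*(-⅔ - P) = -4 - 6*P)
(s(-17, 22) + 5*(d(3) + 7))² = (-18 + 5*((-4 - 6*3) + 7))² = (-18 + 5*((-4 - 18) + 7))² = (-18 + 5*(-22 + 7))² = (-18 + 5*(-15))² = (-18 - 75)² = (-93)² = 8649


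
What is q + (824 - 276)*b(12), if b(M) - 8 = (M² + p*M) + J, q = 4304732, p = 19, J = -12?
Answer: 4506396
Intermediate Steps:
b(M) = -4 + M² + 19*M (b(M) = 8 + ((M² + 19*M) - 12) = 8 + (-12 + M² + 19*M) = -4 + M² + 19*M)
q + (824 - 276)*b(12) = 4304732 + (824 - 276)*(-4 + 12² + 19*12) = 4304732 + 548*(-4 + 144 + 228) = 4304732 + 548*368 = 4304732 + 201664 = 4506396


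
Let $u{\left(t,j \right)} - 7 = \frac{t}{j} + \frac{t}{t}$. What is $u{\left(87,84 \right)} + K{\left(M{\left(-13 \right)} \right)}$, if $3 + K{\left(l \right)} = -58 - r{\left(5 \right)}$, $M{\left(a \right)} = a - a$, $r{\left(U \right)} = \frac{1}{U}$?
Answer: $- \frac{7303}{140} \approx -52.164$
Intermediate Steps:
$M{\left(a \right)} = 0$
$u{\left(t,j \right)} = 8 + \frac{t}{j}$ ($u{\left(t,j \right)} = 7 + \left(\frac{t}{j} + \frac{t}{t}\right) = 7 + \left(\frac{t}{j} + 1\right) = 7 + \left(1 + \frac{t}{j}\right) = 8 + \frac{t}{j}$)
$K{\left(l \right)} = - \frac{306}{5}$ ($K{\left(l \right)} = -3 - \frac{291}{5} = - \frac{306}{5}$)
$u{\left(87,84 \right)} + K{\left(M{\left(-13 \right)} \right)} = \left(8 + \frac{87}{84}\right) - \frac{306}{5} = \left(8 + 87 \cdot \frac{1}{84}\right) - \frac{306}{5} = \left(8 + \frac{29}{28}\right) - \frac{306}{5} = \frac{253}{28} - \frac{306}{5} = - \frac{7303}{140}$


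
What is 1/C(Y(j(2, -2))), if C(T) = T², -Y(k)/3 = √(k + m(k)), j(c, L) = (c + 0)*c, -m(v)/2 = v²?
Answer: -1/252 ≈ -0.0039683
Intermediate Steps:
m(v) = -2*v²
j(c, L) = c² (j(c, L) = c*c = c²)
Y(k) = -3*√(k - 2*k²)
1/C(Y(j(2, -2))) = 1/((-3*2*I*√(-1 + 2*2²))²) = 1/((-3*2*I*√(-1 + 2*4))²) = 1/((-3*2*I*√(-1 + 8))²) = 1/((-3*2*I*√7)²) = 1/((-6*I*√7)²) = 1/(-252) = -1/252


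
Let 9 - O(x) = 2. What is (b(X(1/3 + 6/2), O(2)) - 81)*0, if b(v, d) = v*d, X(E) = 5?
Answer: 0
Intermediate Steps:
O(x) = 7 (O(x) = 9 - 1*2 = 9 - 2 = 7)
b(v, d) = d*v
(b(X(1/3 + 6/2), O(2)) - 81)*0 = (7*5 - 81)*0 = (35 - 81)*0 = -46*0 = 0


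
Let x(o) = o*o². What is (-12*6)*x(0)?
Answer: 0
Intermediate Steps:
x(o) = o³
(-12*6)*x(0) = -12*6*0³ = -72*0 = 0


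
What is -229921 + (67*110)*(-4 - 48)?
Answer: -613161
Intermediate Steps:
-229921 + (67*110)*(-4 - 48) = -229921 + 7370*(-52) = -229921 - 383240 = -613161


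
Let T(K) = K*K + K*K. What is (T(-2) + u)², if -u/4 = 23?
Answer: 7056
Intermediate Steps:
T(K) = 2*K² (T(K) = K² + K² = 2*K²)
u = -92 (u = -4*23 = -92)
(T(-2) + u)² = (2*(-2)² - 92)² = (2*4 - 92)² = (8 - 92)² = (-84)² = 7056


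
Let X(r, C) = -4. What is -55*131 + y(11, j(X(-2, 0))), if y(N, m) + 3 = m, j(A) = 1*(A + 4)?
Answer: -7208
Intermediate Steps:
j(A) = 4 + A (j(A) = 1*(4 + A) = 4 + A)
y(N, m) = -3 + m
-55*131 + y(11, j(X(-2, 0))) = -55*131 + (-3 + (4 - 4)) = -7205 + (-3 + 0) = -7205 - 3 = -7208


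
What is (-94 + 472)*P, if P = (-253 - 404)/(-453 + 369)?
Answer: 5913/2 ≈ 2956.5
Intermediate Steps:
P = 219/28 (P = -657/(-84) = -657*(-1/84) = 219/28 ≈ 7.8214)
(-94 + 472)*P = (-94 + 472)*(219/28) = 378*(219/28) = 5913/2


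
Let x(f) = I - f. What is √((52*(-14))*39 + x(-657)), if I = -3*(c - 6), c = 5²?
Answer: 12*I*√193 ≈ 166.71*I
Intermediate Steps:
c = 25
I = -57 (I = -3*(25 - 6) = -3*19 = -57)
x(f) = -57 - f
√((52*(-14))*39 + x(-657)) = √((52*(-14))*39 + (-57 - 1*(-657))) = √(-728*39 + (-57 + 657)) = √(-28392 + 600) = √(-27792) = 12*I*√193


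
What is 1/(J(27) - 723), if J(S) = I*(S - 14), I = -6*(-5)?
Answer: -1/333 ≈ -0.0030030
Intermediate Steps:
I = 30
J(S) = -420 + 30*S (J(S) = 30*(S - 14) = 30*(-14 + S) = -420 + 30*S)
1/(J(27) - 723) = 1/((-420 + 30*27) - 723) = 1/((-420 + 810) - 723) = 1/(390 - 723) = 1/(-333) = -1/333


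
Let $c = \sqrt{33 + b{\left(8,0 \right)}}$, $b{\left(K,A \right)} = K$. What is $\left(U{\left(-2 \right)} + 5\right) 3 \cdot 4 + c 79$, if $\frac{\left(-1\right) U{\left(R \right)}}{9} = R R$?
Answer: $-372 + 79 \sqrt{41} \approx 133.85$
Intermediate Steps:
$c = \sqrt{41}$ ($c = \sqrt{33 + 8} = \sqrt{41} \approx 6.4031$)
$U{\left(R \right)} = - 9 R^{2}$ ($U{\left(R \right)} = - 9 R R = - 9 R^{2}$)
$\left(U{\left(-2 \right)} + 5\right) 3 \cdot 4 + c 79 = \left(- 9 \left(-2\right)^{2} + 5\right) 3 \cdot 4 + \sqrt{41} \cdot 79 = \left(\left(-9\right) 4 + 5\right) 12 + 79 \sqrt{41} = \left(-36 + 5\right) 12 + 79 \sqrt{41} = \left(-31\right) 12 + 79 \sqrt{41} = -372 + 79 \sqrt{41}$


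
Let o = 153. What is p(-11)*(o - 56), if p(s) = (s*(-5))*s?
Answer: -58685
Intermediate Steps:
p(s) = -5*s² (p(s) = (-5*s)*s = -5*s²)
p(-11)*(o - 56) = (-5*(-11)²)*(153 - 56) = -5*121*97 = -605*97 = -58685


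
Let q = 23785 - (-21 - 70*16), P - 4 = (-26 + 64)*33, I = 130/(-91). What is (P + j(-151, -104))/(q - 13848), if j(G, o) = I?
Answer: 4398/38773 ≈ 0.11343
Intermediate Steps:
I = -10/7 (I = 130*(-1/91) = -10/7 ≈ -1.4286)
j(G, o) = -10/7
P = 1258 (P = 4 + (-26 + 64)*33 = 4 + 38*33 = 4 + 1254 = 1258)
q = 24926 (q = 23785 - (-21 - 1120) = 23785 - 1*(-1141) = 23785 + 1141 = 24926)
(P + j(-151, -104))/(q - 13848) = (1258 - 10/7)/(24926 - 13848) = (8796/7)/11078 = (8796/7)*(1/11078) = 4398/38773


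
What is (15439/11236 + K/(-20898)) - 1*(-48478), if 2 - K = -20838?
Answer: 5691602087783/117404964 ≈ 48478.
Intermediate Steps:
K = 20840 (K = 2 - 1*(-20838) = 2 + 20838 = 20840)
(15439/11236 + K/(-20898)) - 1*(-48478) = (15439/11236 + 20840/(-20898)) - 1*(-48478) = (15439*(1/11236) + 20840*(-1/20898)) + 48478 = (15439/11236 - 10420/10449) + 48478 = 44242991/117404964 + 48478 = 5691602087783/117404964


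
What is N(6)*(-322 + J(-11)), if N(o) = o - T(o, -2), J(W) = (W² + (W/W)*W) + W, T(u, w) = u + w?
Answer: -446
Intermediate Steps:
J(W) = W² + 2*W (J(W) = (W² + 1*W) + W = (W² + W) + W = (W + W²) + W = W² + 2*W)
N(o) = 2 (N(o) = o - (o - 2) = o - (-2 + o) = o + (2 - o) = 2)
N(6)*(-322 + J(-11)) = 2*(-322 - 11*(2 - 11)) = 2*(-322 - 11*(-9)) = 2*(-322 + 99) = 2*(-223) = -446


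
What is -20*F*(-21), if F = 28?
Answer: 11760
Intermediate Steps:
-20*F*(-21) = -20*28*(-21) = -560*(-21) = 11760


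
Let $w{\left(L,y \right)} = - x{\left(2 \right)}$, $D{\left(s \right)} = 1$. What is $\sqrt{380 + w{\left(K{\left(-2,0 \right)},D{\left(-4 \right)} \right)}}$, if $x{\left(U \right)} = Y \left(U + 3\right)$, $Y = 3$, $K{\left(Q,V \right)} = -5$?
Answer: $\sqrt{365} \approx 19.105$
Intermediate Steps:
$x{\left(U \right)} = 9 + 3 U$ ($x{\left(U \right)} = 3 \left(U + 3\right) = 3 \left(3 + U\right) = 9 + 3 U$)
$w{\left(L,y \right)} = -15$ ($w{\left(L,y \right)} = - (9 + 3 \cdot 2) = - (9 + 6) = \left(-1\right) 15 = -15$)
$\sqrt{380 + w{\left(K{\left(-2,0 \right)},D{\left(-4 \right)} \right)}} = \sqrt{380 - 15} = \sqrt{365}$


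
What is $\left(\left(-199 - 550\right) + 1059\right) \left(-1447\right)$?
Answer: $-448570$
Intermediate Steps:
$\left(\left(-199 - 550\right) + 1059\right) \left(-1447\right) = \left(-749 + 1059\right) \left(-1447\right) = 310 \left(-1447\right) = -448570$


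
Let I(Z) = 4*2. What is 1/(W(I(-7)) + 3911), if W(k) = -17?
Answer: 1/3894 ≈ 0.00025681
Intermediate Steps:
I(Z) = 8
1/(W(I(-7)) + 3911) = 1/(-17 + 3911) = 1/3894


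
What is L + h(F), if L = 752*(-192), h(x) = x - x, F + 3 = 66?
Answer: -144384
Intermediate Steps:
F = 63 (F = -3 + 66 = 63)
h(x) = 0
L = -144384
L + h(F) = -144384 + 0 = -144384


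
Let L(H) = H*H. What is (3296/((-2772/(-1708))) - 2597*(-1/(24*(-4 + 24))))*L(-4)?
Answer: 32254661/990 ≈ 32580.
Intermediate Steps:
L(H) = H²
(3296/((-2772/(-1708))) - 2597*(-1/(24*(-4 + 24))))*L(-4) = (3296/((-2772/(-1708))) - 2597*(-1/(24*(-4 + 24))))*(-4)² = (3296/((-2772*(-1/1708))) - 2597/(20*(-24)))*16 = (3296/(99/61) - 2597/(-480))*16 = (3296*(61/99) - 2597*(-1/480))*16 = (201056/99 + 2597/480)*16 = (32254661/15840)*16 = 32254661/990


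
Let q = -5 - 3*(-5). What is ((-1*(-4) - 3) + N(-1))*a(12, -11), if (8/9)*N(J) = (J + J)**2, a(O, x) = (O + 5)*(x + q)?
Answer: -187/2 ≈ -93.500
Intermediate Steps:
q = 10 (q = -5 + 15 = 10)
a(O, x) = (5 + O)*(10 + x) (a(O, x) = (O + 5)*(x + 10) = (5 + O)*(10 + x))
N(J) = 9*J**2/2 (N(J) = 9*(J + J)**2/8 = 9*(2*J)**2/8 = 9*(4*J**2)/8 = 9*J**2/2)
((-1*(-4) - 3) + N(-1))*a(12, -11) = ((-1*(-4) - 3) + (9/2)*(-1)**2)*(50 + 5*(-11) + 10*12 + 12*(-11)) = ((4 - 3) + (9/2)*1)*(50 - 55 + 120 - 132) = (1 + 9/2)*(-17) = (11/2)*(-17) = -187/2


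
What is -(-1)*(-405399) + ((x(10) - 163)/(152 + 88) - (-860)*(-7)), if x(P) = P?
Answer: -32913571/80 ≈ -4.1142e+5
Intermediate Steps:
-(-1)*(-405399) + ((x(10) - 163)/(152 + 88) - (-860)*(-7)) = -(-1)*(-405399) + ((10 - 163)/(152 + 88) - (-860)*(-7)) = -1*405399 + (-153/240 - 172*35) = -405399 + (-153*1/240 - 6020) = -405399 + (-51/80 - 6020) = -405399 - 481651/80 = -32913571/80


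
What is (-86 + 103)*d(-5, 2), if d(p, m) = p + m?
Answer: -51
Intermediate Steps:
d(p, m) = m + p
(-86 + 103)*d(-5, 2) = (-86 + 103)*(2 - 5) = 17*(-3) = -51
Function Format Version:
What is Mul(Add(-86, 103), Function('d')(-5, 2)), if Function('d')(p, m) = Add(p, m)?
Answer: -51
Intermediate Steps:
Function('d')(p, m) = Add(m, p)
Mul(Add(-86, 103), Function('d')(-5, 2)) = Mul(Add(-86, 103), Add(2, -5)) = Mul(17, -3) = -51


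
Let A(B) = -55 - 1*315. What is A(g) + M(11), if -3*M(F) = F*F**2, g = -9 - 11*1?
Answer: -2441/3 ≈ -813.67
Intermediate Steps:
g = -20 (g = -9 - 11 = -20)
A(B) = -370 (A(B) = -55 - 315 = -370)
M(F) = -F**3/3 (M(F) = -F*F**2/3 = -F**3/3)
A(g) + M(11) = -370 - 1/3*11**3 = -370 - 1/3*1331 = -370 - 1331/3 = -2441/3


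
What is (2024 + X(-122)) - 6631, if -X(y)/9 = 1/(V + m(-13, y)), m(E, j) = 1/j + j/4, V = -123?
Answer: -43139399/9364 ≈ -4606.9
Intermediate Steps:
m(E, j) = 1/j + j/4 (m(E, j) = 1/j + j*(¼) = 1/j + j/4)
X(y) = -9/(-123 + 1/y + y/4) (X(y) = -9/(-123 + (1/y + y/4)) = -9/(-123 + 1/y + y/4))
(2024 + X(-122)) - 6631 = (2024 - 36*(-122)/(4 - 122*(-492 - 122))) - 6631 = (2024 - 36*(-122)/(4 - 122*(-614))) - 6631 = (2024 - 36*(-122)/(4 + 74908)) - 6631 = (2024 - 36*(-122)/74912) - 6631 = (2024 - 36*(-122)*1/74912) - 6631 = (2024 + 549/9364) - 6631 = 18953285/9364 - 6631 = -43139399/9364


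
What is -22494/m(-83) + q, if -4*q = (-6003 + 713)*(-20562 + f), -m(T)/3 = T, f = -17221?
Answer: -8294705901/166 ≈ -4.9968e+7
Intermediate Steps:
m(T) = -3*T
q = -99936035/2 (q = -(-6003 + 713)*(-20562 - 17221)/4 = -(-2645)*(-37783)/2 = -¼*199872070 = -99936035/2 ≈ -4.9968e+7)
-22494/m(-83) + q = -22494/((-3*(-83))) - 99936035/2 = -22494/249 - 99936035/2 = -22494*1/249 - 99936035/2 = -7498/83 - 99936035/2 = -8294705901/166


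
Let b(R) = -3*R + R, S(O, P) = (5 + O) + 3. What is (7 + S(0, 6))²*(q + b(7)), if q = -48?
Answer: -13950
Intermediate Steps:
S(O, P) = 8 + O
b(R) = -2*R
(7 + S(0, 6))²*(q + b(7)) = (7 + (8 + 0))²*(-48 - 2*7) = (7 + 8)²*(-48 - 14) = 15²*(-62) = 225*(-62) = -13950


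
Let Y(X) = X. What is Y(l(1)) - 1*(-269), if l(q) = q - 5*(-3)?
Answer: 285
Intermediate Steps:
l(q) = 15 + q (l(q) = q + 15 = 15 + q)
Y(l(1)) - 1*(-269) = (15 + 1) - 1*(-269) = 16 + 269 = 285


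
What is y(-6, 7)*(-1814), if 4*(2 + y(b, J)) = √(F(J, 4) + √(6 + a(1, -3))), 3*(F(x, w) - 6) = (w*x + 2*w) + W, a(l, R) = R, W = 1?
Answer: 3628 - 907*√(165 + 9*√3)/6 ≈ 1596.6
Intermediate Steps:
F(x, w) = 19/3 + 2*w/3 + w*x/3 (F(x, w) = 6 + ((w*x + 2*w) + 1)/3 = 6 + ((2*w + w*x) + 1)/3 = 6 + (1 + 2*w + w*x)/3 = 6 + (⅓ + 2*w/3 + w*x/3) = 19/3 + 2*w/3 + w*x/3)
y(b, J) = -2 + √(9 + √3 + 4*J/3)/4 (y(b, J) = -2 + √((19/3 + (⅔)*4 + (⅓)*4*J) + √(6 - 3))/4 = -2 + √((19/3 + 8/3 + 4*J/3) + √3)/4 = -2 + √((9 + 4*J/3) + √3)/4 = -2 + √(9 + √3 + 4*J/3)/4)
y(-6, 7)*(-1814) = (-2 + √(81 + 9*√3 + 12*7)/12)*(-1814) = (-2 + √(81 + 9*√3 + 84)/12)*(-1814) = (-2 + √(165 + 9*√3)/12)*(-1814) = 3628 - 907*√(165 + 9*√3)/6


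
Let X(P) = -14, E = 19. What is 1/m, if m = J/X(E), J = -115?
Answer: 14/115 ≈ 0.12174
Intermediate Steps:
m = 115/14 (m = -115/(-14) = -1/14*(-115) = 115/14 ≈ 8.2143)
1/m = 1/(115/14) = 14/115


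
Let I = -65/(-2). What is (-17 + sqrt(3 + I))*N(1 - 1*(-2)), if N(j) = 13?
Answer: -221 + 13*sqrt(142)/2 ≈ -143.54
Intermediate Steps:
I = 65/2 (I = -65*(-1/2) = 65/2 ≈ 32.500)
(-17 + sqrt(3 + I))*N(1 - 1*(-2)) = (-17 + sqrt(3 + 65/2))*13 = (-17 + sqrt(71/2))*13 = (-17 + sqrt(142)/2)*13 = -221 + 13*sqrt(142)/2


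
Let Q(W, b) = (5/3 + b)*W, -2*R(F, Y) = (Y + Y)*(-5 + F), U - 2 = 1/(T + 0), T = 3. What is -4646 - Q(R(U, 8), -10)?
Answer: -40214/9 ≈ -4468.2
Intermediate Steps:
U = 7/3 (U = 2 + 1/(3 + 0) = 2 + 1/3 = 2 + ⅓ = 7/3 ≈ 2.3333)
R(F, Y) = -Y*(-5 + F) (R(F, Y) = -(Y + Y)*(-5 + F)/2 = -2*Y*(-5 + F)/2 = -Y*(-5 + F))
Q(W, b) = W*(5/3 + b) (Q(W, b) = (5*(⅓) + b)*W = (5/3 + b)*W = W*(5/3 + b))
-4646 - Q(R(U, 8), -10) = -4646 - 8*(5 - 1*7/3)*(5 + 3*(-10))/3 = -4646 - 8*(5 - 7/3)*(5 - 30)/3 = -4646 - 8*(8/3)*(-25)/3 = -4646 - 64*(-25)/(3*3) = -4646 - 1*(-1600/9) = -4646 + 1600/9 = -40214/9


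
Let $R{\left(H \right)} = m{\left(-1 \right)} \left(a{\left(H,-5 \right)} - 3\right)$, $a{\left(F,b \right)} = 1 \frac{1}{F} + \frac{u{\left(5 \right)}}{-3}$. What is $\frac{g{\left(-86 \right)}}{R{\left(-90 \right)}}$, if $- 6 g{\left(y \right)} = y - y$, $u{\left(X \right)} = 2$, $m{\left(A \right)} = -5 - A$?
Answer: $0$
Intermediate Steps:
$g{\left(y \right)} = 0$ ($g{\left(y \right)} = - \frac{y - y}{6} = \left(- \frac{1}{6}\right) 0 = 0$)
$a{\left(F,b \right)} = - \frac{2}{3} + \frac{1}{F}$ ($a{\left(F,b \right)} = 1 \frac{1}{F} + \frac{2}{-3} = \frac{1}{F} + 2 \left(- \frac{1}{3}\right) = \frac{1}{F} - \frac{2}{3} = - \frac{2}{3} + \frac{1}{F}$)
$R{\left(H \right)} = \frac{44}{3} - \frac{4}{H}$ ($R{\left(H \right)} = \left(-5 - -1\right) \left(\left(- \frac{2}{3} + \frac{1}{H}\right) - 3\right) = \left(-5 + 1\right) \left(- \frac{11}{3} + \frac{1}{H}\right) = - 4 \left(- \frac{11}{3} + \frac{1}{H}\right) = \frac{44}{3} - \frac{4}{H}$)
$\frac{g{\left(-86 \right)}}{R{\left(-90 \right)}} = \frac{0}{\frac{44}{3} - \frac{4}{-90}} = \frac{0}{\frac{44}{3} - - \frac{2}{45}} = \frac{0}{\frac{44}{3} + \frac{2}{45}} = \frac{0}{\frac{662}{45}} = 0 \cdot \frac{45}{662} = 0$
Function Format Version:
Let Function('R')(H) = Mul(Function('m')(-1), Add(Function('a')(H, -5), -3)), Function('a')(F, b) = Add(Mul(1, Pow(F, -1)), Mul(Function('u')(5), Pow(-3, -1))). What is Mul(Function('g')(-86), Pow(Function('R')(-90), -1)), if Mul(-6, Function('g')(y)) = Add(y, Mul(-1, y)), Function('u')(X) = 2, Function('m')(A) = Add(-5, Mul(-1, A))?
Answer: 0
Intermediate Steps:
Function('g')(y) = 0 (Function('g')(y) = Mul(Rational(-1, 6), Add(y, Mul(-1, y))) = Mul(Rational(-1, 6), 0) = 0)
Function('a')(F, b) = Add(Rational(-2, 3), Pow(F, -1)) (Function('a')(F, b) = Add(Mul(1, Pow(F, -1)), Mul(2, Pow(-3, -1))) = Add(Pow(F, -1), Mul(2, Rational(-1, 3))) = Add(Pow(F, -1), Rational(-2, 3)) = Add(Rational(-2, 3), Pow(F, -1)))
Function('R')(H) = Add(Rational(44, 3), Mul(-4, Pow(H, -1))) (Function('R')(H) = Mul(Add(-5, Mul(-1, -1)), Add(Add(Rational(-2, 3), Pow(H, -1)), -3)) = Mul(Add(-5, 1), Add(Rational(-11, 3), Pow(H, -1))) = Mul(-4, Add(Rational(-11, 3), Pow(H, -1))) = Add(Rational(44, 3), Mul(-4, Pow(H, -1))))
Mul(Function('g')(-86), Pow(Function('R')(-90), -1)) = Mul(0, Pow(Add(Rational(44, 3), Mul(-4, Pow(-90, -1))), -1)) = Mul(0, Pow(Add(Rational(44, 3), Mul(-4, Rational(-1, 90))), -1)) = Mul(0, Pow(Add(Rational(44, 3), Rational(2, 45)), -1)) = Mul(0, Pow(Rational(662, 45), -1)) = Mul(0, Rational(45, 662)) = 0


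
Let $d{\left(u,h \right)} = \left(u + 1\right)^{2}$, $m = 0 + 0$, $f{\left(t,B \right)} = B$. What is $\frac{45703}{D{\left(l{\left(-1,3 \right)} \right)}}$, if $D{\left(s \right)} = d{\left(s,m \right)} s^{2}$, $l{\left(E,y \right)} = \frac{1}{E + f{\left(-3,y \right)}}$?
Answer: $\frac{731248}{9} \approx 81250.0$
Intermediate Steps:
$m = 0$
$d{\left(u,h \right)} = \left(1 + u\right)^{2}$
$l{\left(E,y \right)} = \frac{1}{E + y}$
$D{\left(s \right)} = s^{2} \left(1 + s\right)^{2}$ ($D{\left(s \right)} = \left(1 + s\right)^{2} s^{2} = s^{2} \left(1 + s\right)^{2}$)
$\frac{45703}{D{\left(l{\left(-1,3 \right)} \right)}} = \frac{45703}{\left(\frac{1}{-1 + 3}\right)^{2} \left(1 + \frac{1}{-1 + 3}\right)^{2}} = \frac{45703}{\left(\frac{1}{2}\right)^{2} \left(1 + \frac{1}{2}\right)^{2}} = \frac{45703}{\frac{1}{4} \left(\frac{3}{2}\right)^{2}} = \frac{45703}{\frac{1}{4} \cdot \frac{9}{4}} = \frac{45703}{\frac{9}{16}} = 45703 \cdot \frac{16}{9} = \frac{731248}{9}$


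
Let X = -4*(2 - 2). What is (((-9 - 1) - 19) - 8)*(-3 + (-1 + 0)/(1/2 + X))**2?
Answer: -925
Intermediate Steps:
X = 0 (X = -4*0 = 0)
(((-9 - 1) - 19) - 8)*(-3 + (-1 + 0)/(1/2 + X))**2 = (((-9 - 1) - 19) - 8)*(-3 + (-1 + 0)/(1/2 + 0))**2 = ((-10 - 19) - 8)*(-3 - 1/(1/2 + 0))**2 = (-29 - 8)*(-3 - 1/1/2)**2 = -37*(-3 - 1*2)**2 = -37*(-3 - 2)**2 = -37*(-5)**2 = -37*25 = -925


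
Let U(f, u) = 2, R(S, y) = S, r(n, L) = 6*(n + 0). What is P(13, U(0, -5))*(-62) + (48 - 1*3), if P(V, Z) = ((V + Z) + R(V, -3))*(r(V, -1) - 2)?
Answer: -131891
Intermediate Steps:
r(n, L) = 6*n
P(V, Z) = (-2 + 6*V)*(Z + 2*V) (P(V, Z) = ((V + Z) + V)*(6*V - 2) = (Z + 2*V)*(-2 + 6*V) = (-2 + 6*V)*(Z + 2*V))
P(13, U(0, -5))*(-62) + (48 - 1*3) = (-4*13 - 2*2 + 12*13² + 6*13*2)*(-62) + (48 - 1*3) = (-52 - 4 + 12*169 + 156)*(-62) + (48 - 3) = (-52 - 4 + 2028 + 156)*(-62) + 45 = 2128*(-62) + 45 = -131936 + 45 = -131891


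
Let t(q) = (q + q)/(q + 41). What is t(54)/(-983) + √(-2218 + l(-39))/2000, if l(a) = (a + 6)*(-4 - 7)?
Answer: -108/93385 + I*√1855/2000 ≈ -0.0011565 + 0.021535*I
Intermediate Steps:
l(a) = -66 - 11*a (l(a) = (6 + a)*(-11) = -66 - 11*a)
t(q) = 2*q/(41 + q) (t(q) = (2*q)/(41 + q) = 2*q/(41 + q))
t(54)/(-983) + √(-2218 + l(-39))/2000 = (2*54/(41 + 54))/(-983) + √(-2218 + (-66 - 11*(-39)))/2000 = (2*54/95)*(-1/983) + √(-2218 + (-66 + 429))*(1/2000) = (2*54*(1/95))*(-1/983) + √(-2218 + 363)*(1/2000) = (108/95)*(-1/983) + √(-1855)*(1/2000) = -108/93385 + (I*√1855)*(1/2000) = -108/93385 + I*√1855/2000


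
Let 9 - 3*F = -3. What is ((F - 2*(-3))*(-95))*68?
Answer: -64600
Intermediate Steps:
F = 4 (F = 3 - ⅓*(-3) = 3 + 1 = 4)
((F - 2*(-3))*(-95))*68 = ((4 - 2*(-3))*(-95))*68 = ((4 + 6)*(-95))*68 = (10*(-95))*68 = -950*68 = -64600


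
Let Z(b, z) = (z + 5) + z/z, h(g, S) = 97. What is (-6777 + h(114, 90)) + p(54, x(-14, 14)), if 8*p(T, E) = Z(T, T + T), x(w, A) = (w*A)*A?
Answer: -26663/4 ≈ -6665.8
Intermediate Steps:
x(w, A) = w*A² (x(w, A) = (A*w)*A = w*A²)
Z(b, z) = 6 + z (Z(b, z) = (5 + z) + 1 = 6 + z)
p(T, E) = ¾ + T/4 (p(T, E) = (6 + (T + T))/8 = (6 + 2*T)/8 = ¾ + T/4)
(-6777 + h(114, 90)) + p(54, x(-14, 14)) = (-6777 + 97) + (¾ + (¼)*54) = -6680 + (¾ + 27/2) = -6680 + 57/4 = -26663/4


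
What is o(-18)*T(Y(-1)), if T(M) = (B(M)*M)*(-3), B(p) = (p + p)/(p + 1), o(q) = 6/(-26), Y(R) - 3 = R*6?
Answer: -81/13 ≈ -6.2308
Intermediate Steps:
Y(R) = 3 + 6*R (Y(R) = 3 + R*6 = 3 + 6*R)
o(q) = -3/13 (o(q) = 6*(-1/26) = -3/13)
B(p) = 2*p/(1 + p) (B(p) = (2*p)/(1 + p) = 2*p/(1 + p))
T(M) = -6*M²/(1 + M) (T(M) = ((2*M/(1 + M))*M)*(-3) = (2*M²/(1 + M))*(-3) = -6*M²/(1 + M))
o(-18)*T(Y(-1)) = -(-18)*(3 + 6*(-1))²/(13*(1 + (3 + 6*(-1)))) = -(-18)*(3 - 6)²/(13*(1 + (3 - 6))) = -(-18)*(-3)²/(13*(1 - 3)) = -(-18)*9/(13*(-2)) = -(-18)*9*(-1)/(13*2) = -3/13*27 = -81/13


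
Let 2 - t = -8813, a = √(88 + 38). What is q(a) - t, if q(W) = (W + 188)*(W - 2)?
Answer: -9065 + 558*√14 ≈ -6977.2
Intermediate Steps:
a = 3*√14 (a = √126 = 3*√14 ≈ 11.225)
q(W) = (-2 + W)*(188 + W) (q(W) = (188 + W)*(-2 + W) = (-2 + W)*(188 + W))
t = 8815 (t = 2 - 1*(-8813) = 2 + 8813 = 8815)
q(a) - t = (-376 + (3*√14)² + 186*(3*√14)) - 1*8815 = (-376 + 126 + 558*√14) - 8815 = (-250 + 558*√14) - 8815 = -9065 + 558*√14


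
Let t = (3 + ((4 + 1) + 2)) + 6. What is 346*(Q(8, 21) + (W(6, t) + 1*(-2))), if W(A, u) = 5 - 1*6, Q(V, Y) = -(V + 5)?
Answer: -5536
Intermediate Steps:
t = 16 (t = (3 + (5 + 2)) + 6 = (3 + 7) + 6 = 10 + 6 = 16)
Q(V, Y) = -5 - V (Q(V, Y) = -(5 + V) = -5 - V)
W(A, u) = -1 (W(A, u) = 5 - 6 = -1)
346*(Q(8, 21) + (W(6, t) + 1*(-2))) = 346*((-5 - 1*8) + (-1 + 1*(-2))) = 346*((-5 - 8) + (-1 - 2)) = 346*(-13 - 3) = 346*(-16) = -5536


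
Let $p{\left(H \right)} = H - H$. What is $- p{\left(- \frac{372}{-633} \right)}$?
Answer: $0$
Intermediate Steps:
$p{\left(H \right)} = 0$
$- p{\left(- \frac{372}{-633} \right)} = \left(-1\right) 0 = 0$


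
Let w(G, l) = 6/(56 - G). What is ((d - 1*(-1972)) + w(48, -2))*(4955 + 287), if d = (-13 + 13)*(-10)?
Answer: 20682311/2 ≈ 1.0341e+7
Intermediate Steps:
d = 0 (d = 0*(-10) = 0)
((d - 1*(-1972)) + w(48, -2))*(4955 + 287) = ((0 - 1*(-1972)) - 6/(-56 + 48))*(4955 + 287) = ((0 + 1972) - 6/(-8))*5242 = (1972 - 6*(-⅛))*5242 = (1972 + ¾)*5242 = (7891/4)*5242 = 20682311/2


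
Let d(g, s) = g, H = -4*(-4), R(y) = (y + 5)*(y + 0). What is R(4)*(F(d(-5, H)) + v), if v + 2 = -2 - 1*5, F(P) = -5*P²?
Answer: -4824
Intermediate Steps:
R(y) = y*(5 + y) (R(y) = (5 + y)*y = y*(5 + y))
H = 16
v = -9 (v = -2 + (-2 - 1*5) = -2 + (-2 - 5) = -2 - 7 = -9)
R(4)*(F(d(-5, H)) + v) = (4*(5 + 4))*(-5*(-5)² - 9) = (4*9)*(-5*25 - 9) = 36*(-125 - 9) = 36*(-134) = -4824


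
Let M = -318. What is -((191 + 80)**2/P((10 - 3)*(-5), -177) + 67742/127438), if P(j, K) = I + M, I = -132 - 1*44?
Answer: 4662854805/31477186 ≈ 148.13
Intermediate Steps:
I = -176 (I = -132 - 44 = -176)
P(j, K) = -494 (P(j, K) = -176 - 318 = -494)
-((191 + 80)**2/P((10 - 3)*(-5), -177) + 67742/127438) = -((191 + 80)**2/(-494) + 67742/127438) = -(271**2*(-1/494) + 67742*(1/127438)) = -(73441*(-1/494) + 33871/63719) = -(-73441/494 + 33871/63719) = -1*(-4662854805/31477186) = 4662854805/31477186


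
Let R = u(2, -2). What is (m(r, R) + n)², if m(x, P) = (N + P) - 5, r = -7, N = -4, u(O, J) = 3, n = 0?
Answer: 36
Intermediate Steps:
R = 3
m(x, P) = -9 + P (m(x, P) = (-4 + P) - 5 = -9 + P)
(m(r, R) + n)² = ((-9 + 3) + 0)² = (-6 + 0)² = (-6)² = 36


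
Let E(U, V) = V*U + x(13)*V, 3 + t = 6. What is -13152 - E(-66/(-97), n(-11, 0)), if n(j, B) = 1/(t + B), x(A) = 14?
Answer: -3828656/291 ≈ -13157.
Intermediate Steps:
t = 3 (t = -3 + 6 = 3)
n(j, B) = 1/(3 + B)
E(U, V) = 14*V + U*V (E(U, V) = V*U + 14*V = U*V + 14*V = 14*V + U*V)
-13152 - E(-66/(-97), n(-11, 0)) = -13152 - (14 - 66/(-97))/(3 + 0) = -13152 - (14 - 66*(-1/97))/3 = -13152 - (14 + 66/97)/3 = -13152 - 1424/(3*97) = -13152 - 1*1424/291 = -13152 - 1424/291 = -3828656/291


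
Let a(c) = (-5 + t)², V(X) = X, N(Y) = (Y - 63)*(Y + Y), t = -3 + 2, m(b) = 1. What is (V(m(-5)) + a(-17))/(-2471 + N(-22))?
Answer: 37/1269 ≈ 0.029157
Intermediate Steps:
t = -1
N(Y) = 2*Y*(-63 + Y) (N(Y) = (-63 + Y)*(2*Y) = 2*Y*(-63 + Y))
a(c) = 36 (a(c) = (-5 - 1)² = (-6)² = 36)
(V(m(-5)) + a(-17))/(-2471 + N(-22)) = (1 + 36)/(-2471 + 2*(-22)*(-63 - 22)) = 37/(-2471 + 2*(-22)*(-85)) = 37/(-2471 + 3740) = 37/1269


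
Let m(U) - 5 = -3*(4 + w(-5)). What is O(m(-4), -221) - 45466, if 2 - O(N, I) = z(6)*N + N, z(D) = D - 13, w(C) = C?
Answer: -45416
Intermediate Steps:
m(U) = 8 (m(U) = 5 - 3*(4 - 5) = 5 - 3*(-1) = 5 + 3 = 8)
z(D) = -13 + D
O(N, I) = 2 + 6*N (O(N, I) = 2 - ((-13 + 6)*N + N) = 2 - (-7*N + N) = 2 - (-6)*N = 2 + 6*N)
O(m(-4), -221) - 45466 = (2 + 6*8) - 45466 = (2 + 48) - 45466 = 50 - 45466 = -45416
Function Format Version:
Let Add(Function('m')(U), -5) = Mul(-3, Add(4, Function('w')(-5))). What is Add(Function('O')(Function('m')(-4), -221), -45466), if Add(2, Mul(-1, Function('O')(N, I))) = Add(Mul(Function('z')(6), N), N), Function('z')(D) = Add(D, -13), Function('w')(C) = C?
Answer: -45416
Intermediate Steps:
Function('m')(U) = 8 (Function('m')(U) = Add(5, Mul(-3, Add(4, -5))) = Add(5, Mul(-3, -1)) = Add(5, 3) = 8)
Function('z')(D) = Add(-13, D)
Function('O')(N, I) = Add(2, Mul(6, N)) (Function('O')(N, I) = Add(2, Mul(-1, Add(Mul(Add(-13, 6), N), N))) = Add(2, Mul(-1, Add(Mul(-7, N), N))) = Add(2, Mul(-1, Mul(-6, N))) = Add(2, Mul(6, N)))
Add(Function('O')(Function('m')(-4), -221), -45466) = Add(Add(2, Mul(6, 8)), -45466) = Add(Add(2, 48), -45466) = Add(50, -45466) = -45416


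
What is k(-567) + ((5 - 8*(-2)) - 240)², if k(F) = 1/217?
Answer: 10407538/217 ≈ 47961.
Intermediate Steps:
k(F) = 1/217
k(-567) + ((5 - 8*(-2)) - 240)² = 1/217 + ((5 - 8*(-2)) - 240)² = 1/217 + ((5 + 16) - 240)² = 1/217 + (21 - 240)² = 1/217 + (-219)² = 1/217 + 47961 = 10407538/217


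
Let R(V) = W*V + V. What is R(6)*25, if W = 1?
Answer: 300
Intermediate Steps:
R(V) = 2*V (R(V) = 1*V + V = V + V = 2*V)
R(6)*25 = (2*6)*25 = 12*25 = 300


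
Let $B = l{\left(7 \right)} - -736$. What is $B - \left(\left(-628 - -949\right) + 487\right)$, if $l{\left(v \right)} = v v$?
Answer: $-23$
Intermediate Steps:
$l{\left(v \right)} = v^{2}$
$B = 785$ ($B = 7^{2} - -736 = 49 + 736 = 785$)
$B - \left(\left(-628 - -949\right) + 487\right) = 785 - \left(\left(-628 - -949\right) + 487\right) = 785 - \left(\left(-628 + 949\right) + 487\right) = 785 - \left(321 + 487\right) = 785 - 808 = -23$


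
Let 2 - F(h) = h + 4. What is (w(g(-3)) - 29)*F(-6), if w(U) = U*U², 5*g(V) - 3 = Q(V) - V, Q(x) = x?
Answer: -14392/125 ≈ -115.14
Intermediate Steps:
F(h) = -2 - h (F(h) = 2 - (h + 4) = 2 - (4 + h) = 2 + (-4 - h) = -2 - h)
g(V) = ⅗ (g(V) = ⅗ + (V - V)/5 = ⅗ + (⅕)*0 = ⅗ + 0 = ⅗)
w(U) = U³
(w(g(-3)) - 29)*F(-6) = ((⅗)³ - 29)*(-2 - 1*(-6)) = (27/125 - 29)*(-2 + 6) = -3598/125*4 = -14392/125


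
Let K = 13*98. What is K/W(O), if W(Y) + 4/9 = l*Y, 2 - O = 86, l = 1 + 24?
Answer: -5733/9452 ≈ -0.60654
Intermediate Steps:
l = 25
O = -84 (O = 2 - 1*86 = 2 - 86 = -84)
K = 1274
W(Y) = -4/9 + 25*Y
K/W(O) = 1274/(-4/9 + 25*(-84)) = 1274/(-4/9 - 2100) = 1274/(-18904/9) = 1274*(-9/18904) = -5733/9452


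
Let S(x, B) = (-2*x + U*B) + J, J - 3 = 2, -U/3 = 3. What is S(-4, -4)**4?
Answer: 5764801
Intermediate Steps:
U = -9 (U = -3*3 = -9)
J = 5 (J = 3 + 2 = 5)
S(x, B) = 5 - 9*B - 2*x (S(x, B) = (-2*x - 9*B) + 5 = (-9*B - 2*x) + 5 = 5 - 9*B - 2*x)
S(-4, -4)**4 = (5 - 9*(-4) - 2*(-4))**4 = (5 + 36 + 8)**4 = 49**4 = 5764801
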